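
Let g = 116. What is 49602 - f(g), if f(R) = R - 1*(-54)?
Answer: 49432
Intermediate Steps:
f(R) = 54 + R (f(R) = R + 54 = 54 + R)
49602 - f(g) = 49602 - (54 + 116) = 49602 - 1*170 = 49602 - 170 = 49432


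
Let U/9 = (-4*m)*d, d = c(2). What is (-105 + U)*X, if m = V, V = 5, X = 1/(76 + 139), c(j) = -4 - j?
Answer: 195/43 ≈ 4.5349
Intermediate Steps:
X = 1/215 ≈ 0.0046512
d = -6 (d = -4 - 1*2 = -4 - 2 = -6)
m = 5
U = 1080 (U = 9*(-4*5*(-6)) = 9*(-20*(-6)) = 9*120 = 1080)
(-105 + U)*X = (-105 + 1080)*(1/215) = 975*(1/215) = 195/43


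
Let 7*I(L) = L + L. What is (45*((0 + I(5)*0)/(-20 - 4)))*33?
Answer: 0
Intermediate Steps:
I(L) = 2*L/7 (I(L) = (L + L)/7 = (2*L)/7 = 2*L/7)
(45*((0 + I(5)*0)/(-20 - 4)))*33 = (45*((0 + ((2/7)*5)*0)/(-20 - 4)))*33 = (45*((0 + (10/7)*0)/(-24)))*33 = (45*((0 + 0)*(-1/24)))*33 = (45*(0*(-1/24)))*33 = (45*0)*33 = 0*33 = 0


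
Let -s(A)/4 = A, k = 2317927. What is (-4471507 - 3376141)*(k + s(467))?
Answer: -18175615779232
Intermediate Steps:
s(A) = -4*A
(-4471507 - 3376141)*(k + s(467)) = (-4471507 - 3376141)*(2317927 - 4*467) = -7847648*(2317927 - 1868) = -7847648*2316059 = -18175615779232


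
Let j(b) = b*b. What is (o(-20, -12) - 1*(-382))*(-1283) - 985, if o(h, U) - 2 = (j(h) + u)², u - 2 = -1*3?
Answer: -204748540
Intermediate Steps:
j(b) = b²
u = -1 (u = 2 - 1*3 = 2 - 3 = -1)
o(h, U) = 2 + (-1 + h²)² (o(h, U) = 2 + (h² - 1)² = 2 + (-1 + h²)²)
(o(-20, -12) - 1*(-382))*(-1283) - 985 = ((2 + (-1 + (-20)²)²) - 1*(-382))*(-1283) - 985 = ((2 + (-1 + 400)²) + 382)*(-1283) - 985 = ((2 + 399²) + 382)*(-1283) - 985 = ((2 + 159201) + 382)*(-1283) - 985 = (159203 + 382)*(-1283) - 985 = 159585*(-1283) - 985 = -204747555 - 985 = -204748540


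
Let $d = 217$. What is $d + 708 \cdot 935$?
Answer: $662197$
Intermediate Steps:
$d + 708 \cdot 935 = 217 + 708 \cdot 935 = 217 + 661980 = 662197$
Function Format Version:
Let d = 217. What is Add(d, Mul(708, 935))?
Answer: 662197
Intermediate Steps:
Add(d, Mul(708, 935)) = Add(217, Mul(708, 935)) = Add(217, 661980) = 662197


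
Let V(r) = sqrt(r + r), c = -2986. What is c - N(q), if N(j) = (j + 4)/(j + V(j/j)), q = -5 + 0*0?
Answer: -68683/23 - sqrt(2)/23 ≈ -2986.3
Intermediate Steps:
V(r) = sqrt(2)*sqrt(r) (V(r) = sqrt(2*r) = sqrt(2)*sqrt(r))
q = -5 (q = -5 + 0 = -5)
N(j) = (4 + j)/(j + sqrt(2)) (N(j) = (j + 4)/(j + sqrt(2)*sqrt(j/j)) = (4 + j)/(j + sqrt(2)*sqrt(1)) = (4 + j)/(j + sqrt(2)*1) = (4 + j)/(j + sqrt(2)))
c - N(q) = -2986 - (4 - 5)/(-5 + sqrt(2)) = -2986 - (-1)/(-5 + sqrt(2)) = -2986 + 1/(-5 + sqrt(2))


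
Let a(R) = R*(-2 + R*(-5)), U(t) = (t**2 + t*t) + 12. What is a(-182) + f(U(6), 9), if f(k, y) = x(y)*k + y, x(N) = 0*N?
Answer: -165247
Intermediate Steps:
U(t) = 12 + 2*t**2 (U(t) = (t**2 + t**2) + 12 = 2*t**2 + 12 = 12 + 2*t**2)
x(N) = 0
a(R) = R*(-2 - 5*R)
f(k, y) = y (f(k, y) = 0*k + y = 0 + y = y)
a(-182) + f(U(6), 9) = -1*(-182)*(2 + 5*(-182)) + 9 = -1*(-182)*(2 - 910) + 9 = -1*(-182)*(-908) + 9 = -165256 + 9 = -165247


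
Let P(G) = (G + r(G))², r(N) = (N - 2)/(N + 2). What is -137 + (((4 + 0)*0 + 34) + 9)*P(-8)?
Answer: 14290/9 ≈ 1587.8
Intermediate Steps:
r(N) = (-2 + N)/(2 + N)
P(G) = (G + (-2 + G)/(2 + G))²
-137 + (((4 + 0)*0 + 34) + 9)*P(-8) = -137 + (((4 + 0)*0 + 34) + 9)*((-2 - 8 - 8*(2 - 8))²/(2 - 8)²) = -137 + ((4*0 + 34) + 9)*((-2 - 8 - 8*(-6))²/(-6)²) = -137 + ((0 + 34) + 9)*((-2 - 8 + 48)²/36) = -137 + (34 + 9)*((1/36)*38²) = -137 + 43*((1/36)*1444) = -137 + 43*(361/9) = -137 + 15523/9 = 14290/9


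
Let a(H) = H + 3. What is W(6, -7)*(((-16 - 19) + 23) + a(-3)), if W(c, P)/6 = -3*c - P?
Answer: 792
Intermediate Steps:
W(c, P) = -18*c - 6*P (W(c, P) = 6*(-3*c - P) = 6*(-P - 3*c) = -18*c - 6*P)
a(H) = 3 + H
W(6, -7)*(((-16 - 19) + 23) + a(-3)) = (-18*6 - 6*(-7))*(((-16 - 19) + 23) + (3 - 3)) = (-108 + 42)*((-35 + 23) + 0) = -66*(-12 + 0) = -66*(-12) = 792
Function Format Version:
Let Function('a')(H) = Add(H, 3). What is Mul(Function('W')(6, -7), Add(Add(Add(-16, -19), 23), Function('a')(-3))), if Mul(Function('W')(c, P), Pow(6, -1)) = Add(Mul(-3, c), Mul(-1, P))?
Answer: 792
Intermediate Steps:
Function('W')(c, P) = Add(Mul(-18, c), Mul(-6, P)) (Function('W')(c, P) = Mul(6, Add(Mul(-3, c), Mul(-1, P))) = Mul(6, Add(Mul(-1, P), Mul(-3, c))) = Add(Mul(-18, c), Mul(-6, P)))
Function('a')(H) = Add(3, H)
Mul(Function('W')(6, -7), Add(Add(Add(-16, -19), 23), Function('a')(-3))) = Mul(Add(Mul(-18, 6), Mul(-6, -7)), Add(Add(Add(-16, -19), 23), Add(3, -3))) = Mul(Add(-108, 42), Add(Add(-35, 23), 0)) = Mul(-66, Add(-12, 0)) = Mul(-66, -12) = 792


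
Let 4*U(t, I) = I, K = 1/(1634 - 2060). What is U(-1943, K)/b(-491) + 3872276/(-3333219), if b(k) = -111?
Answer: -6598328275/5679805176 ≈ -1.1617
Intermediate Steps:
K = -1/426 (K = 1/(-426) = -1/426 ≈ -0.0023474)
U(t, I) = I/4
U(-1943, K)/b(-491) + 3872276/(-3333219) = ((¼)*(-1/426))/(-111) + 3872276/(-3333219) = -1/1704*(-1/111) + 3872276*(-1/3333219) = 1/189144 - 3872276/3333219 = -6598328275/5679805176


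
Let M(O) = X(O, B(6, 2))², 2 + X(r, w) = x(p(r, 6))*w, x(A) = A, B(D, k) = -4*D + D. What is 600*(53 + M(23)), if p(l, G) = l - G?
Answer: 56950200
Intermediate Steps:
B(D, k) = -3*D
X(r, w) = -2 + w*(-6 + r) (X(r, w) = -2 + (r - 1*6)*w = -2 + (r - 6)*w = -2 + (-6 + r)*w = -2 + w*(-6 + r))
M(O) = (106 - 18*O)² (M(O) = (-2 + (-3*6)*(-6 + O))² = (-2 - 18*(-6 + O))² = (-2 + (108 - 18*O))² = (106 - 18*O)²)
600*(53 + M(23)) = 600*(53 + 4*(-53 + 9*23)²) = 600*(53 + 4*(-53 + 207)²) = 600*(53 + 4*154²) = 600*(53 + 4*23716) = 600*(53 + 94864) = 600*94917 = 56950200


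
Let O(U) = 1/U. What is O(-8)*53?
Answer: -53/8 ≈ -6.6250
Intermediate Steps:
O(-8)*53 = 53/(-8) = -⅛*53 = -53/8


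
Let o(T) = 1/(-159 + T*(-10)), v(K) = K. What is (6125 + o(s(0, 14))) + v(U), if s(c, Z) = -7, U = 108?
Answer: 554736/89 ≈ 6233.0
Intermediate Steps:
o(T) = 1/(-159 - 10*T)
(6125 + o(s(0, 14))) + v(U) = (6125 - 1/(159 + 10*(-7))) + 108 = (6125 - 1/(159 - 70)) + 108 = (6125 - 1/89) + 108 = 545124/89 + 108 = 554736/89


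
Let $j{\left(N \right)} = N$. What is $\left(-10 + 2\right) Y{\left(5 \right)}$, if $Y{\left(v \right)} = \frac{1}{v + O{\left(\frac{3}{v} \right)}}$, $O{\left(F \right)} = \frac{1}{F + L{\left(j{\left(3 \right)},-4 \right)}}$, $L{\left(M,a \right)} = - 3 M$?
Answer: $- \frac{336}{205} \approx -1.639$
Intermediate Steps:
$O{\left(F \right)} = \frac{1}{-9 + F}$ ($O{\left(F \right)} = \frac{1}{F - 9} = \frac{1}{-9 + F}$)
$Y{\left(v \right)} = \frac{1}{v + \frac{1}{-9 + \frac{3}{v}}}$
$\left(-10 + 2\right) Y{\left(5 \right)} = \left(-10 + 2\right) \frac{3 \left(-1 + 3 \cdot 5\right)}{5 \left(-4 + 9 \cdot 5\right)} = - 8 \cdot 3 \cdot \frac{1}{5} \frac{1}{-4 + 45} \left(-1 + 15\right) = - 8 \cdot 3 \cdot \frac{1}{5} \cdot \frac{1}{41} \cdot 14 = \left(-8\right) \frac{42}{205} = - \frac{336}{205}$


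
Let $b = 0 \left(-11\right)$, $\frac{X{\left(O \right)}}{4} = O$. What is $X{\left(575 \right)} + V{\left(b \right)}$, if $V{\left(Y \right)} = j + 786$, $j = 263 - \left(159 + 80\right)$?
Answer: $3110$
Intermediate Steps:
$X{\left(O \right)} = 4 O$
$b = 0$
$j = 24$ ($j = 263 - 239 = 24$)
$V{\left(Y \right)} = 810$ ($V{\left(Y \right)} = 24 + 786 = 810$)
$X{\left(575 \right)} + V{\left(b \right)} = 4 \cdot 575 + 810 = 2300 + 810 = 3110$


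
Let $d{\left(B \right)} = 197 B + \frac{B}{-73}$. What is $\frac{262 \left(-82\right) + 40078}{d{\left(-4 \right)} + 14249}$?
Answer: $\frac{1357362}{982657} \approx 1.3813$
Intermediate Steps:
$d{\left(B \right)} = \frac{14380 B}{73}$ ($d{\left(B \right)} = 197 B + B \left(- \frac{1}{73}\right) = 197 B - \frac{B}{73} = \frac{14380 B}{73}$)
$\frac{262 \left(-82\right) + 40078}{d{\left(-4 \right)} + 14249} = \frac{262 \left(-82\right) + 40078}{\frac{14380}{73} \left(-4\right) + 14249} = \frac{-21484 + 40078}{- \frac{57520}{73} + 14249} = \frac{18594}{\frac{982657}{73}} = 18594 \cdot \frac{73}{982657} = \frac{1357362}{982657}$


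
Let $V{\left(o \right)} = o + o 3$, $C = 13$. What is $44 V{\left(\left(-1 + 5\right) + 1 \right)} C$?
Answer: $11440$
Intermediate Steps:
$V{\left(o \right)} = 4 o$ ($V{\left(o \right)} = o + 3 o = 4 o$)
$44 V{\left(\left(-1 + 5\right) + 1 \right)} C = 44 \cdot 4 \left(\left(-1 + 5\right) + 1\right) 13 = 44 \cdot 4 \left(4 + 1\right) 13 = 44 \cdot 4 \cdot 5 \cdot 13 = 44 \cdot 20 \cdot 13 = 880 \cdot 13 = 11440$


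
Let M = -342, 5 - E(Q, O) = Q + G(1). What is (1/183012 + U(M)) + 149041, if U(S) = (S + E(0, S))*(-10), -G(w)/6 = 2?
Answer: 27871080493/183012 ≈ 1.5229e+5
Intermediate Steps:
G(w) = -12 (G(w) = -6*2 = -12)
E(Q, O) = 17 - Q (E(Q, O) = 5 - (Q - 12) = 5 - (-12 + Q) = 5 + (12 - Q) = 17 - Q)
U(S) = -170 - 10*S (U(S) = (S + (17 - 1*0))*(-10) = (S + (17 + 0))*(-10) = (S + 17)*(-10) = (17 + S)*(-10) = -170 - 10*S)
(1/183012 + U(M)) + 149041 = (1/183012 + (-170 - 10*(-342))) + 149041 = (1/183012 + (-170 + 3420)) + 149041 = (1/183012 + 3250) + 149041 = 594789001/183012 + 149041 = 27871080493/183012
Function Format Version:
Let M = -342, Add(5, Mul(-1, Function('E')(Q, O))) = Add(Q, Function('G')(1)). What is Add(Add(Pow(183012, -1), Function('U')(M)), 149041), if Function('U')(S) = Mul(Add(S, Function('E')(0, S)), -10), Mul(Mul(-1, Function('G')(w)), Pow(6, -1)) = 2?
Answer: Rational(27871080493, 183012) ≈ 1.5229e+5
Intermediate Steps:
Function('G')(w) = -12 (Function('G')(w) = Mul(-6, 2) = -12)
Function('E')(Q, O) = Add(17, Mul(-1, Q)) (Function('E')(Q, O) = Add(5, Mul(-1, Add(Q, -12))) = Add(5, Mul(-1, Add(-12, Q))) = Add(5, Add(12, Mul(-1, Q))) = Add(17, Mul(-1, Q)))
Function('U')(S) = Add(-170, Mul(-10, S)) (Function('U')(S) = Mul(Add(S, Add(17, Mul(-1, 0))), -10) = Mul(Add(S, Add(17, 0)), -10) = Mul(Add(S, 17), -10) = Mul(Add(17, S), -10) = Add(-170, Mul(-10, S)))
Add(Add(Pow(183012, -1), Function('U')(M)), 149041) = Add(Add(Pow(183012, -1), Add(-170, Mul(-10, -342))), 149041) = Add(Add(Rational(1, 183012), Add(-170, 3420)), 149041) = Add(Add(Rational(1, 183012), 3250), 149041) = Add(Rational(594789001, 183012), 149041) = Rational(27871080493, 183012)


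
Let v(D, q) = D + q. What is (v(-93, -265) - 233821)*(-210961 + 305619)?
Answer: -22166915782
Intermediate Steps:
(v(-93, -265) - 233821)*(-210961 + 305619) = ((-93 - 265) - 233821)*(-210961 + 305619) = (-358 - 233821)*94658 = -234179*94658 = -22166915782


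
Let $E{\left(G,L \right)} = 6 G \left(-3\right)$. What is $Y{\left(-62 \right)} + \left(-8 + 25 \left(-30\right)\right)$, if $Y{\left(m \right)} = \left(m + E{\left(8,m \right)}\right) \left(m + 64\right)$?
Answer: $-1170$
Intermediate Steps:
$E{\left(G,L \right)} = - 18 G$
$Y{\left(m \right)} = \left(-144 + m\right) \left(64 + m\right)$ ($Y{\left(m \right)} = \left(m - 144\right) \left(m + 64\right) = \left(m - 144\right) \left(64 + m\right) = \left(-144 + m\right) \left(64 + m\right)$)
$Y{\left(-62 \right)} + \left(-8 + 25 \left(-30\right)\right) = \left(-9216 + \left(-62\right)^{2} - -4960\right) + \left(-8 + 25 \left(-30\right)\right) = \left(-9216 + 3844 + 4960\right) - 758 = -412 - 758 = -1170$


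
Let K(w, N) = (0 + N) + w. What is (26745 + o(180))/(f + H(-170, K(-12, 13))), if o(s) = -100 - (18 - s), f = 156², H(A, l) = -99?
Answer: 26807/24237 ≈ 1.1060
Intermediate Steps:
K(w, N) = N + w
f = 24336
o(s) = -118 + s (o(s) = -100 + (-18 + s) = -118 + s)
(26745 + o(180))/(f + H(-170, K(-12, 13))) = (26745 + (-118 + 180))/(24336 - 99) = (26745 + 62)/24237 = 26807*(1/24237) = 26807/24237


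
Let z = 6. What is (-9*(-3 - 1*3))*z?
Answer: 324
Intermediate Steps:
(-9*(-3 - 1*3))*z = -9*(-3 - 1*3)*6 = -9*(-3 - 3)*6 = -9*(-6)*6 = 54*6 = 324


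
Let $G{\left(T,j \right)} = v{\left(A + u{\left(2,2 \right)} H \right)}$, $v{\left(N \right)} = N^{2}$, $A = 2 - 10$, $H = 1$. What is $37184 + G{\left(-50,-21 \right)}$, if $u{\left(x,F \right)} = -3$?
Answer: $37305$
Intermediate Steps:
$A = -8$ ($A = 2 - 10 = -8$)
$G{\left(T,j \right)} = 121$ ($G{\left(T,j \right)} = \left(-8 - 3\right)^{2} = \left(-11\right)^{2} = 121$)
$37184 + G{\left(-50,-21 \right)} = 37184 + 121 = 37305$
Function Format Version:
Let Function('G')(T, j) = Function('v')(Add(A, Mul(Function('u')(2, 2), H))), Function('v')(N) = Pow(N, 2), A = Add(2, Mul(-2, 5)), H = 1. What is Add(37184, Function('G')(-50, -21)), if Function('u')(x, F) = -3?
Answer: 37305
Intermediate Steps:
A = -8 (A = Add(2, -10) = -8)
Function('G')(T, j) = 121 (Function('G')(T, j) = Pow(Add(-8, Mul(-3, 1)), 2) = Pow(Add(-8, -3), 2) = Pow(-11, 2) = 121)
Add(37184, Function('G')(-50, -21)) = Add(37184, 121) = 37305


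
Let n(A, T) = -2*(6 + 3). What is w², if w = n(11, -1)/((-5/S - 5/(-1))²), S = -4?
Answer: 82944/390625 ≈ 0.21234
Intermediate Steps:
n(A, T) = -18 (n(A, T) = -2*9 = -18)
w = -288/625 (w = -18/(-5/(-4) - 5/(-1))² = -18/(-5*(-¼) - 5*(-1))² = -18/(5/4 + 5)² = -18/((25/4)²) = -18/625/16 = -18*16/625 = -288/625 ≈ -0.46080)
w² = (-288/625)² = 82944/390625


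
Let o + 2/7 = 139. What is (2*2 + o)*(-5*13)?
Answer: -64935/7 ≈ -9276.4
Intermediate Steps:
o = 971/7 (o = -2/7 + 139 = 971/7 ≈ 138.71)
(2*2 + o)*(-5*13) = (2*2 + 971/7)*(-5*13) = (4 + 971/7)*(-65) = (999/7)*(-65) = -64935/7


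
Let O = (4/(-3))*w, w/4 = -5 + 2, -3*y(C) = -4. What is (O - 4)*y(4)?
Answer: 16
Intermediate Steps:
y(C) = 4/3 (y(C) = -⅓*(-4) = 4/3)
w = -12 (w = 4*(-5 + 2) = 4*(-3) = -12)
O = 16 (O = (4/(-3))*(-12) = -⅓*4*(-12) = -4/3*(-12) = 16)
(O - 4)*y(4) = (16 - 4)*(4/3) = 12*(4/3) = 16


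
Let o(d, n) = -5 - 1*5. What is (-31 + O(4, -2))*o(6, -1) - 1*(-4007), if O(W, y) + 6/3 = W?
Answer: 4297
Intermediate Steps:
O(W, y) = -2 + W
o(d, n) = -10 (o(d, n) = -5 - 5 = -10)
(-31 + O(4, -2))*o(6, -1) - 1*(-4007) = (-31 + (-2 + 4))*(-10) - 1*(-4007) = (-31 + 2)*(-10) + 4007 = -29*(-10) + 4007 = 290 + 4007 = 4297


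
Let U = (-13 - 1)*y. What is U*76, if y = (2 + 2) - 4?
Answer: 0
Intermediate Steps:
y = 0 (y = 4 - 4 = 0)
U = 0 (U = (-13 - 1)*0 = -14*0 = 0)
U*76 = 0*76 = 0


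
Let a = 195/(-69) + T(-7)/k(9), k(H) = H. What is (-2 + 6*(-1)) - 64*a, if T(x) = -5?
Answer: 43144/207 ≈ 208.43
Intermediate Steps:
a = -700/207 (a = 195/(-69) - 5/9 = 195*(-1/69) - 5*⅑ = -65/23 - 5/9 = -700/207 ≈ -3.3816)
(-2 + 6*(-1)) - 64*a = (-2 + 6*(-1)) - 64*(-700/207) = (-2 - 6) + 44800/207 = -8 + 44800/207 = 43144/207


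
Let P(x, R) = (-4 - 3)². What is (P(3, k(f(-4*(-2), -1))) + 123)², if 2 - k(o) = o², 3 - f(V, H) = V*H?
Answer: 29584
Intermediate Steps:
f(V, H) = 3 - H*V (f(V, H) = 3 - V*H = 3 - H*V)
k(o) = 2 - o²
P(x, R) = 49 (P(x, R) = (-7)² = 49)
(P(3, k(f(-4*(-2), -1))) + 123)² = (49 + 123)² = 172² = 29584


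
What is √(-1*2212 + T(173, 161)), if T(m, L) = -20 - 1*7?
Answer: I*√2239 ≈ 47.318*I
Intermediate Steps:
T(m, L) = -27 (T(m, L) = -20 - 7 = -27)
√(-1*2212 + T(173, 161)) = √(-1*2212 - 27) = √(-2212 - 27) = √(-2239) = I*√2239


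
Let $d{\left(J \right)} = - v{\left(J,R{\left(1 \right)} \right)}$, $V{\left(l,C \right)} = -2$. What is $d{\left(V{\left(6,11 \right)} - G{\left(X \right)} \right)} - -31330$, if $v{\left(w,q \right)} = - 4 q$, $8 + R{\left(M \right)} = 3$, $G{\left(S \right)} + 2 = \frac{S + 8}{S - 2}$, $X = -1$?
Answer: $31310$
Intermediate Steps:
$G{\left(S \right)} = -2 + \frac{8 + S}{-2 + S}$ ($G{\left(S \right)} = -2 + \frac{S + 8}{S - 2} = -2 + \frac{8 + S}{-2 + S}$)
$R{\left(M \right)} = -5$ ($R{\left(M \right)} = -8 + 3 = -5$)
$d{\left(J \right)} = -20$ ($d{\left(J \right)} = - \left(-4\right) \left(-5\right) = \left(-1\right) 20 = -20$)
$d{\left(V{\left(6,11 \right)} - G{\left(X \right)} \right)} - -31330 = -20 - -31330 = -20 + 31330 = 31310$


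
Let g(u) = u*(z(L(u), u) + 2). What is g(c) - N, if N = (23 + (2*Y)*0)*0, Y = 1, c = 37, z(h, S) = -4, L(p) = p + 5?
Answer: -74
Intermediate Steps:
L(p) = 5 + p
g(u) = -2*u (g(u) = u*(-4 + 2) = u*(-2) = -2*u)
N = 0 (N = (23 + (2*1)*0)*0 = (23 + 2*0)*0 = (23 + 0)*0 = 23*0 = 0)
g(c) - N = -2*37 - 1*0 = -74 + 0 = -74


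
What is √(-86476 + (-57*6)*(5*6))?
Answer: 4*I*√6046 ≈ 311.02*I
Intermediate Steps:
√(-86476 + (-57*6)*(5*6)) = √(-86476 - 57*6*30) = √(-86476 - 342*30) = √(-86476 - 10260) = √(-96736) = 4*I*√6046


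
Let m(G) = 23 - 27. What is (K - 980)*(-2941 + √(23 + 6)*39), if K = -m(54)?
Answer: 2870416 - 38064*√29 ≈ 2.6654e+6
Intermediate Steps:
m(G) = -4
K = 4 (K = -1*(-4) = 4)
(K - 980)*(-2941 + √(23 + 6)*39) = (4 - 980)*(-2941 + √(23 + 6)*39) = -976*(-2941 + √29*39) = -976*(-2941 + 39*√29) = 2870416 - 38064*√29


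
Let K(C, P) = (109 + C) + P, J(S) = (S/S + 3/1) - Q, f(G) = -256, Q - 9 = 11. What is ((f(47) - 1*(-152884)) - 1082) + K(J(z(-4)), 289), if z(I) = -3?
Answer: 151928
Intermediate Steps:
Q = 20 (Q = 9 + 11 = 20)
J(S) = -16 (J(S) = (S/S + 3/1) - 1*20 = (1 + 3*1) - 20 = (1 + 3) - 20 = 4 - 20 = -16)
K(C, P) = 109 + C + P
((f(47) - 1*(-152884)) - 1082) + K(J(z(-4)), 289) = ((-256 - 1*(-152884)) - 1082) + (109 - 16 + 289) = ((-256 + 152884) - 1082) + 382 = (152628 - 1082) + 382 = 151546 + 382 = 151928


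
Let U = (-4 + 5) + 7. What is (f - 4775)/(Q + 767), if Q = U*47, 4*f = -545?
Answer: -19645/4572 ≈ -4.2968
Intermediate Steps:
f = -545/4 (f = (1/4)*(-545) = -545/4 ≈ -136.25)
U = 8 (U = 1 + 7 = 8)
Q = 376 (Q = 8*47 = 376)
(f - 4775)/(Q + 767) = (-545/4 - 4775)/(376 + 767) = -19645/4/1143 = -19645/4*1/1143 = -19645/4572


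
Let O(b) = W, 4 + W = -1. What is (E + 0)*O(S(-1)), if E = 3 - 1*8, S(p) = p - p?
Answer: 25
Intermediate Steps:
S(p) = 0
W = -5 (W = -4 - 1 = -5)
O(b) = -5
E = -5 (E = 3 - 8 = -5)
(E + 0)*O(S(-1)) = (-5 + 0)*(-5) = -5*(-5) = 25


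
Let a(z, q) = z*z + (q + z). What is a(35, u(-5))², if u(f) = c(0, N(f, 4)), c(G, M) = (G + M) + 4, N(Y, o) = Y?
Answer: 1585081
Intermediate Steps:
c(G, M) = 4 + G + M
u(f) = 4 + f (u(f) = 4 + 0 + f = 4 + f)
a(z, q) = q + z + z² (a(z, q) = z² + (q + z) = q + z + z²)
a(35, u(-5))² = ((4 - 5) + 35 + 35²)² = (-1 + 35 + 1225)² = 1259² = 1585081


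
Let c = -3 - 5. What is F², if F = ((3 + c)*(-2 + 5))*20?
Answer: 90000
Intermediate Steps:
c = -8
F = -300 (F = ((3 - 8)*(-2 + 5))*20 = -5*3*20 = -15*20 = -300)
F² = (-300)² = 90000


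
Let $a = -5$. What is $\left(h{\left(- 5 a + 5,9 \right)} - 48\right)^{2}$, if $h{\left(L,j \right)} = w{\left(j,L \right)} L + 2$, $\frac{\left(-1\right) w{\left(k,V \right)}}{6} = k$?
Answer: $2775556$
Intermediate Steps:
$w{\left(k,V \right)} = - 6 k$
$h{\left(L,j \right)} = 2 - 6 L j$ ($h{\left(L,j \right)} = - 6 j L + 2 = - 6 L j + 2 = 2 - 6 L j$)
$\left(h{\left(- 5 a + 5,9 \right)} - 48\right)^{2} = \left(\left(2 - 6 \left(\left(-5\right) \left(-5\right) + 5\right) 9\right) - 48\right)^{2} = \left(\left(2 - 6 \left(25 + 5\right) 9\right) - 48\right)^{2} = \left(\left(2 - 180 \cdot 9\right) - 48\right)^{2} = \left(\left(2 - 1620\right) - 48\right)^{2} = \left(-1618 - 48\right)^{2} = \left(-1666\right)^{2} = 2775556$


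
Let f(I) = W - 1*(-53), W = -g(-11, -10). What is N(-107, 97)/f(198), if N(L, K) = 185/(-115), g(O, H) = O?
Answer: -37/1472 ≈ -0.025136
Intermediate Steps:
W = 11 (W = -1*(-11) = 11)
N(L, K) = -37/23 (N(L, K) = 185*(-1/115) = -37/23)
f(I) = 64 (f(I) = 11 - 1*(-53) = 11 + 53 = 64)
N(-107, 97)/f(198) = -37/23/64 = -37/23*1/64 = -37/1472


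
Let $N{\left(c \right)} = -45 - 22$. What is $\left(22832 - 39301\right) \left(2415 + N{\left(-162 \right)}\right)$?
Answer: $-38669212$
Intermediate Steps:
$N{\left(c \right)} = -67$ ($N{\left(c \right)} = -45 - 22 = -67$)
$\left(22832 - 39301\right) \left(2415 + N{\left(-162 \right)}\right) = \left(22832 - 39301\right) \left(2415 - 67\right) = \left(-16469\right) 2348 = -38669212$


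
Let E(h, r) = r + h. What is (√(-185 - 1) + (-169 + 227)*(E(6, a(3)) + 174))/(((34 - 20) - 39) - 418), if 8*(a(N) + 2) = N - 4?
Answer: -41267/1772 - I*√186/443 ≈ -23.288 - 0.030786*I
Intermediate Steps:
a(N) = -5/2 + N/8 (a(N) = -2 + (N - 4)/8 = -2 + (-4 + N)/8 = -2 + (-½ + N/8) = -5/2 + N/8)
E(h, r) = h + r
(√(-185 - 1) + (-169 + 227)*(E(6, a(3)) + 174))/(((34 - 20) - 39) - 418) = (√(-185 - 1) + (-169 + 227)*((6 + (-5/2 + (⅛)*3)) + 174))/(((34 - 20) - 39) - 418) = (√(-186) + 58*((6 + (-5/2 + 3/8)) + 174))/((14 - 39) - 418) = (I*√186 + 58*((6 - 17/8) + 174))/(-25 - 418) = (I*√186 + 58*(31/8 + 174))/(-443) = (I*√186 + 58*(1423/8))*(-1/443) = (I*√186 + 41267/4)*(-1/443) = (41267/4 + I*√186)*(-1/443) = -41267/1772 - I*√186/443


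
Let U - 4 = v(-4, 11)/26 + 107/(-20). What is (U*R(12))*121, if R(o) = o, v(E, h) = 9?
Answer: -94743/65 ≈ -1457.6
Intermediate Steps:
U = -261/260 (U = 4 + (9/26 + 107/(-20)) = 4 + (9*(1/26) + 107*(-1/20)) = 4 + (9/26 - 107/20) = 4 - 1301/260 = -261/260 ≈ -1.0038)
(U*R(12))*121 = -261/260*12*121 = -783/65*121 = -94743/65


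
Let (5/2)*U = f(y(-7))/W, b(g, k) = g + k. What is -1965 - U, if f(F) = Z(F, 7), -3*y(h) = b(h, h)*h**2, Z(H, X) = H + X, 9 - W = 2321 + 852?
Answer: -6661249/3390 ≈ -1965.0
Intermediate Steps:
W = -3164 (W = 9 - (2321 + 852) = 9 - 1*3173 = 9 - 3173 = -3164)
y(h) = -2*h**3/3 (y(h) = -(h + h)*h**2/3 = -2*h*h**2/3 = -2*h**3/3)
f(F) = 7 + F (f(F) = F + 7 = 7 + F)
U = -101/3390 (U = 2*((7 - 2/3*(-7)**3)/(-3164))/5 = 2*((7 - 2/3*(-343))*(-1/3164))/5 = 2*((7 + 686/3)*(-1/3164))/5 = 2*((707/3)*(-1/3164))/5 = (2/5)*(-101/1356) = -101/3390 ≈ -0.029794)
-1965 - U = -1965 - 1*(-101/3390) = -1965 + 101/3390 = -6661249/3390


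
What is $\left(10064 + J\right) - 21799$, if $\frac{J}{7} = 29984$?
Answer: $198153$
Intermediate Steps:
$J = 209888$ ($J = 7 \cdot 29984 = 209888$)
$\left(10064 + J\right) - 21799 = \left(10064 + 209888\right) - 21799 = 219952 - 21799 = 198153$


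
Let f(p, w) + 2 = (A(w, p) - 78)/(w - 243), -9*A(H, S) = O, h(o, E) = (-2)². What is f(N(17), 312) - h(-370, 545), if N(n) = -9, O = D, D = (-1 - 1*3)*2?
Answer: -4420/621 ≈ -7.1176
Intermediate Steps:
D = -8 (D = (-1 - 3)*2 = -4*2 = -8)
O = -8
h(o, E) = 4
A(H, S) = 8/9 (A(H, S) = -⅑*(-8) = 8/9)
f(p, w) = -2 - 694/(9*(-243 + w)) (f(p, w) = -2 + (8/9 - 78)/(w - 243) = -2 - 694/(9*(-243 + w)))
f(N(17), 312) - h(-370, 545) = 2*(1840 - 9*312)/(9*(-243 + 312)) - 1*4 = (2/9)*(1840 - 2808)/69 - 4 = (2/9)*(1/69)*(-968) - 4 = -1936/621 - 4 = -4420/621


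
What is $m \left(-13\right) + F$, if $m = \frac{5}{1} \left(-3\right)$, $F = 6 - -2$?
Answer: $203$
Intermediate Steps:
$F = 8$ ($F = 6 + 2 = 8$)
$m = -15$ ($m = 5 \cdot 1 \left(-3\right) = 5 \left(-3\right) = -15$)
$m \left(-13\right) + F = \left(-15\right) \left(-13\right) + 8 = 195 + 8 = 203$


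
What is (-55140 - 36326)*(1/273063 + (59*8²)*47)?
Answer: -4432537186186442/273063 ≈ -1.6233e+10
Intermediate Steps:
(-55140 - 36326)*(1/273063 + (59*8²)*47) = -91466*(1/273063 + (59*64)*47) = -91466*(1/273063 + 3776*47) = -91466*(1/273063 + 177472) = -91466*48461036737/273063 = -4432537186186442/273063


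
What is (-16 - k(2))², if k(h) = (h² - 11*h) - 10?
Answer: 144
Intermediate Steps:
k(h) = -10 + h² - 11*h
(-16 - k(2))² = (-16 - (-10 + 2² - 11*2))² = (-16 - (-10 + 4 - 22))² = (-16 - 1*(-28))² = (-16 + 28)² = 12² = 144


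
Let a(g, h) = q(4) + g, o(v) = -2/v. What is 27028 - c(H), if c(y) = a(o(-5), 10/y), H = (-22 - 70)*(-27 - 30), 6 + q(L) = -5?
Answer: 135193/5 ≈ 27039.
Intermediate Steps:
q(L) = -11 (q(L) = -6 - 5 = -11)
H = 5244 (H = -92*(-57) = 5244)
a(g, h) = -11 + g
c(y) = -53/5 (c(y) = -11 - 2/(-5) = -11 - 2*(-⅕) = -11 + ⅖ = -53/5)
27028 - c(H) = 27028 - 1*(-53/5) = 27028 + 53/5 = 135193/5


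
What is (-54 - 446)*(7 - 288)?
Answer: 140500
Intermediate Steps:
(-54 - 446)*(7 - 288) = -500*(-281) = 140500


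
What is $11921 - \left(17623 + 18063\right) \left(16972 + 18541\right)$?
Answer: $-1267304997$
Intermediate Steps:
$11921 - \left(17623 + 18063\right) \left(16972 + 18541\right) = 11921 - 35686 \cdot 35513 = 11921 - 1267316918 = -1267304997$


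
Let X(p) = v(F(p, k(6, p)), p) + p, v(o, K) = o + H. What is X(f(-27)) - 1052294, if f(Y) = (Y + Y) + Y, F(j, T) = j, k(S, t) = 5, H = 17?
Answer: -1052439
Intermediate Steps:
v(o, K) = 17 + o (v(o, K) = o + 17 = 17 + o)
f(Y) = 3*Y (f(Y) = 2*Y + Y = 3*Y)
X(p) = 17 + 2*p (X(p) = (17 + p) + p = 17 + 2*p)
X(f(-27)) - 1052294 = (17 + 2*(3*(-27))) - 1052294 = (17 + 2*(-81)) - 1052294 = (17 - 162) - 1052294 = -145 - 1052294 = -1052439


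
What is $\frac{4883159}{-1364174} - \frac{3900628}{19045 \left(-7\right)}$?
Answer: $\frac{667162422741}{25980693830} \approx 25.679$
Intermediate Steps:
$\frac{4883159}{-1364174} - \frac{3900628}{19045 \left(-7\right)} = 4883159 \left(- \frac{1}{1364174}\right) - \frac{3900628}{-133315} = - \frac{4883159}{1364174} - - \frac{3900628}{133315} = - \frac{4883159}{1364174} + \frac{3900628}{133315} = \frac{667162422741}{25980693830}$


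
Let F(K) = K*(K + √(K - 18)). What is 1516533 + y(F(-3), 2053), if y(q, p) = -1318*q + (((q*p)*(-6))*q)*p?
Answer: 2732700903 + 1365602070*I*√21 ≈ 2.7327e+9 + 6.258e+9*I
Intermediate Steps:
F(K) = K*(K + √(-18 + K))
y(q, p) = -1318*q - 6*p²*q² (y(q, p) = -1318*q + (((p*q)*(-6))*q)*p = -1318*q + ((-6*p*q)*q)*p = -1318*q + (-6*p*q²)*p = -1318*q - 6*p²*q²)
1516533 + y(F(-3), 2053) = 1516533 - 2*(-3*(-3 + √(-18 - 3)))*(659 + 3*(-3*(-3 + √(-18 - 3)))*2053²) = 1516533 - 2*(-3*(-3 + √(-21)))*(659 + 3*(-3*(-3 + √(-21)))*4214809) = 1516533 - 2*(-3*(-3 + I*√21))*(659 + 3*(-3*(-3 + I*√21))*4214809) = 1516533 - 2*(9 - 3*I*√21)*(659 + 3*(9 - 3*I*√21)*4214809) = 1516533 - 2*(9 - 3*I*√21)*(659 + (113799843 - 37933281*I*√21)) = 1516533 - 2*(9 - 3*I*√21)*(113800502 - 37933281*I*√21)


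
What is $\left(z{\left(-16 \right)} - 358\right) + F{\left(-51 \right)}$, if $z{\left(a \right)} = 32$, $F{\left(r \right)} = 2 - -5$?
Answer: $-319$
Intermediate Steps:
$F{\left(r \right)} = 7$ ($F{\left(r \right)} = 2 + 5 = 7$)
$\left(z{\left(-16 \right)} - 358\right) + F{\left(-51 \right)} = \left(32 - 358\right) + 7 = -326 + 7 = -319$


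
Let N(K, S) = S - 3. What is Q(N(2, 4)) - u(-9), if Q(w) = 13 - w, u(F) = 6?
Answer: 6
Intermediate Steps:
N(K, S) = -3 + S
Q(N(2, 4)) - u(-9) = (13 - (-3 + 4)) - 1*6 = (13 - 1*1) - 6 = (13 - 1) - 6 = 12 - 6 = 6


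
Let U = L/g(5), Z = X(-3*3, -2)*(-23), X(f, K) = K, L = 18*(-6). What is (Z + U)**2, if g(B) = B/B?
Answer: 3844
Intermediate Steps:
L = -108
g(B) = 1
Z = 46 (Z = -2*(-23) = 46)
U = -108 (U = -108/1 = -108*1 = -108)
(Z + U)**2 = (46 - 108)**2 = (-62)**2 = 3844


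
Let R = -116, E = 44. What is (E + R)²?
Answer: 5184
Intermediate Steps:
(E + R)² = (44 - 116)² = (-72)² = 5184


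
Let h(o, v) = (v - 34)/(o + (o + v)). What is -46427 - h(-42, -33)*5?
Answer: -5432294/117 ≈ -46430.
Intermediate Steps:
h(o, v) = (-34 + v)/(v + 2*o)
-46427 - h(-42, -33)*5 = -46427 - (-34 - 33)/(-33 + 2*(-42))*5 = -46427 - -67/(-33 - 84)*5 = -46427 - -67/(-117)*5 = -46427 - (-1/117*(-67))*5 = -46427 - 67*5/117 = -46427 - 1*335/117 = -46427 - 335/117 = -5432294/117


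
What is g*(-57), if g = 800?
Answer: -45600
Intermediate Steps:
g*(-57) = 800*(-57) = -45600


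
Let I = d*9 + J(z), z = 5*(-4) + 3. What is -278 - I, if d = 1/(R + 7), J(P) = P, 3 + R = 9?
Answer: -3402/13 ≈ -261.69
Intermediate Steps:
R = 6 (R = -3 + 9 = 6)
z = -17 (z = -20 + 3 = -17)
d = 1/13 (d = 1/(6 + 7) = 1/13 ≈ 0.076923)
I = -212/13 (I = (1/13)*9 - 17 = 9/13 - 17 = -212/13 ≈ -16.308)
-278 - I = -278 - 1*(-212/13) = -278 + 212/13 = -3402/13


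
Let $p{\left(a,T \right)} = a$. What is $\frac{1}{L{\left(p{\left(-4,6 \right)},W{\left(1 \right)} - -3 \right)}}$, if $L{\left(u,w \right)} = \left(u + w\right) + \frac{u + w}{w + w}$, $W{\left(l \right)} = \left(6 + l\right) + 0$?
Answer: $\frac{10}{63} \approx 0.15873$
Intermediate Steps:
$W{\left(l \right)} = 6 + l$
$L{\left(u,w \right)} = u + w + \frac{u + w}{2 w}$ ($L{\left(u,w \right)} = \left(u + w\right) + \frac{u + w}{2 w} = u + w + \frac{u + w}{2 w}$)
$\frac{1}{L{\left(p{\left(-4,6 \right)},W{\left(1 \right)} - -3 \right)}} = \frac{1}{\frac{1}{2} - 4 + \left(\left(6 + 1\right) - -3\right) + \frac{1}{2} \left(-4\right) \frac{1}{\left(6 + 1\right) - -3}} = \frac{1}{\frac{1}{2} - 4 + \left(7 + 3\right) + \frac{1}{2} \left(-4\right) \frac{1}{7 + 3}} = \frac{1}{\frac{1}{2} - 4 + 10 + \frac{1}{2} \left(-4\right) \frac{1}{10}} = \frac{1}{\frac{1}{2} - 4 + 10 - \frac{1}{5}} = \frac{1}{\frac{63}{10}} = \frac{10}{63}$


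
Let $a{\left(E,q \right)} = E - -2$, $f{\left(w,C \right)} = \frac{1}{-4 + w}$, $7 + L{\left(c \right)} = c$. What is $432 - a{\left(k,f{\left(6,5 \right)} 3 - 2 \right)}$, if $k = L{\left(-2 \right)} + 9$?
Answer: $430$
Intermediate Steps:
$L{\left(c \right)} = -7 + c$
$k = 0$ ($k = \left(-7 - 2\right) + 9 = -9 + 9 = 0$)
$a{\left(E,q \right)} = 2 + E$ ($a{\left(E,q \right)} = E + 2 = 2 + E$)
$432 - a{\left(k,f{\left(6,5 \right)} 3 - 2 \right)} = 432 - \left(2 + 0\right) = 432 - 2 = 430$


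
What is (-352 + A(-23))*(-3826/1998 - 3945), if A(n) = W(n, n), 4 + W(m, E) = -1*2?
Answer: 1411582544/999 ≈ 1.4130e+6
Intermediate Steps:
W(m, E) = -6 (W(m, E) = -4 - 1*2 = -4 - 2 = -6)
A(n) = -6
(-352 + A(-23))*(-3826/1998 - 3945) = (-352 - 6)*(-3826/1998 - 3945) = -358*(-3826*1/1998 - 3945) = -358*(-1913/999 - 3945) = -358*(-3942968/999) = 1411582544/999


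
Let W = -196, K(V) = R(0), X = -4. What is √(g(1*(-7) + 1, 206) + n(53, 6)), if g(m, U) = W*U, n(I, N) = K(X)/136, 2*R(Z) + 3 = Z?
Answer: 5*I*√7467947/68 ≈ 200.94*I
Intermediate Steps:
R(Z) = -3/2 + Z/2
K(V) = -3/2 (K(V) = -3/2 + (½)*0 = -3/2 + 0 = -3/2)
n(I, N) = -3/272 (n(I, N) = -3/2/136 = -3/2*1/136 = -3/272)
g(m, U) = -196*U
√(g(1*(-7) + 1, 206) + n(53, 6)) = √(-196*206 - 3/272) = √(-40376 - 3/272) = √(-10982275/272) = 5*I*√7467947/68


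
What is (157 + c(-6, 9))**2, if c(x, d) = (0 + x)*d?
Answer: 10609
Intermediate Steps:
c(x, d) = d*x (c(x, d) = x*d = d*x)
(157 + c(-6, 9))**2 = (157 + 9*(-6))**2 = (157 - 54)**2 = 103**2 = 10609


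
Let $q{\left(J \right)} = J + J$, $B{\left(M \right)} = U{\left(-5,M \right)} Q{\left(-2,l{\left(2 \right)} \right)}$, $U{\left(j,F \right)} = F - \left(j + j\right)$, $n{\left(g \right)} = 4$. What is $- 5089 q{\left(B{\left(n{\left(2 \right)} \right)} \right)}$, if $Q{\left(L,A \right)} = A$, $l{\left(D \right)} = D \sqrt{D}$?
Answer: $- 284984 \sqrt{2} \approx -4.0303 \cdot 10^{5}$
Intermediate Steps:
$l{\left(D \right)} = D^{\frac{3}{2}}$
$U{\left(j,F \right)} = F - 2 j$
$B{\left(M \right)} = 2 \sqrt{2} \left(10 + M\right)$ ($B{\left(M \right)} = \left(M - -10\right) 2^{\frac{3}{2}} = \left(M + 10\right) 2 \sqrt{2} = \left(10 + M\right) 2 \sqrt{2} = 2 \sqrt{2} \left(10 + M\right)$)
$q{\left(J \right)} = 2 J$
$- 5089 q{\left(B{\left(n{\left(2 \right)} \right)} \right)} = - 5089 \cdot 2 \cdot 2 \sqrt{2} \left(10 + 4\right) = - 5089 \cdot 2 \cdot 2 \sqrt{2} \cdot 14 = - 5089 \cdot 2 \cdot 28 \sqrt{2} = - 5089 \cdot 56 \sqrt{2} = - 284984 \sqrt{2}$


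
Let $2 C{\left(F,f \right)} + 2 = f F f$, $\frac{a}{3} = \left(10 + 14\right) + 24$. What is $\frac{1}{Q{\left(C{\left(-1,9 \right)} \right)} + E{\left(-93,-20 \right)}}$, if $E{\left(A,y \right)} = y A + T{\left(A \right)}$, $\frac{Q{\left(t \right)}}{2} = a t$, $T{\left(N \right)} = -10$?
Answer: $- \frac{1}{10102} \approx -9.899 \cdot 10^{-5}$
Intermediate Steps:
$a = 144$ ($a = 3 \left(\left(10 + 14\right) + 24\right) = 3 \left(24 + 24\right) = 3 \cdot 48 = 144$)
$C{\left(F,f \right)} = -1 + \frac{F f^{2}}{2}$ ($C{\left(F,f \right)} = -1 + \frac{f F f}{2} = -1 + \frac{F f f}{2} = -1 + \frac{F f^{2}}{2}$)
$Q{\left(t \right)} = 288 t$ ($Q{\left(t \right)} = 2 \cdot 144 t = 288 t$)
$E{\left(A,y \right)} = -10 + A y$ ($E{\left(A,y \right)} = y A - 10 = A y - 10 = -10 + A y$)
$\frac{1}{Q{\left(C{\left(-1,9 \right)} \right)} + E{\left(-93,-20 \right)}} = \frac{1}{288 \left(-1 + \frac{1}{2} \left(-1\right) 9^{2}\right) - -1850} = \frac{1}{288 \left(-1 + \frac{1}{2} \left(-1\right) 81\right) + \left(-10 + 1860\right)} = \frac{1}{288 \left(-1 - \frac{81}{2}\right) + 1850} = \frac{1}{288 \left(- \frac{83}{2}\right) + 1850} = \frac{1}{-11952 + 1850} = \frac{1}{-10102} = - \frac{1}{10102}$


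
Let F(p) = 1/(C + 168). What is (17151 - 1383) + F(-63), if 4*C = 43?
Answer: 11274124/715 ≈ 15768.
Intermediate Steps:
C = 43/4 (C = (¼)*43 = 43/4 ≈ 10.750)
F(p) = 4/715 (F(p) = 1/(43/4 + 168) = 1/(715/4) = 4/715)
(17151 - 1383) + F(-63) = (17151 - 1383) + 4/715 = 15768 + 4/715 = 11274124/715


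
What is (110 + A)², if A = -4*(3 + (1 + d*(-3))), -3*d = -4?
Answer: 12100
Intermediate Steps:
d = 4/3 (d = -⅓*(-4) = 4/3 ≈ 1.3333)
A = 0 (A = -4*(3 + (1 + (4/3)*(-3))) = -4*(3 + (1 - 4)) = -4*(3 - 3) = -4*0 = 0)
(110 + A)² = (110 + 0)² = 110² = 12100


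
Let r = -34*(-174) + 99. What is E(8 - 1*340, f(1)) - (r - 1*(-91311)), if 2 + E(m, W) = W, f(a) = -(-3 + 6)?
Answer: -97331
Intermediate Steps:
f(a) = -3 (f(a) = -1*3 = -3)
r = 6015 (r = 5916 + 99 = 6015)
E(m, W) = -2 + W
E(8 - 1*340, f(1)) - (r - 1*(-91311)) = (-2 - 3) - (6015 - 1*(-91311)) = -5 - (6015 + 91311) = -5 - 1*97326 = -5 - 97326 = -97331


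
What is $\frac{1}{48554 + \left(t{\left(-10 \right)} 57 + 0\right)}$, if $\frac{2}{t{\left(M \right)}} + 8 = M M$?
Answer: $\frac{46}{2233541} \approx 2.0595 \cdot 10^{-5}$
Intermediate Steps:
$t{\left(M \right)} = \frac{2}{-8 + M^{2}}$ ($t{\left(M \right)} = \frac{2}{-8 + M M} = \frac{2}{-8 + M^{2}}$)
$\frac{1}{48554 + \left(t{\left(-10 \right)} 57 + 0\right)} = \frac{1}{48554 + \left(\frac{2}{-8 + \left(-10\right)^{2}} \cdot 57 + 0\right)} = \frac{1}{48554 + \left(\frac{2}{-8 + 100} \cdot 57 + 0\right)} = \frac{1}{48554 + \left(\frac{2}{92} \cdot 57 + 0\right)} = \frac{1}{48554 + \left(2 \cdot \frac{1}{92} \cdot 57 + 0\right)} = \frac{1}{48554 + \left(\frac{1}{46} \cdot 57 + 0\right)} = \frac{1}{48554 + \left(\frac{57}{46} + 0\right)} = \frac{1}{48554 + \frac{57}{46}} = \frac{1}{\frac{2233541}{46}} = \frac{46}{2233541}$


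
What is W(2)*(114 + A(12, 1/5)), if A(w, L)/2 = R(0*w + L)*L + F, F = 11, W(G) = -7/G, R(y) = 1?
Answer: -2387/5 ≈ -477.40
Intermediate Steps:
A(w, L) = 22 + 2*L (A(w, L) = 2*(1*L + 11) = 2*(L + 11) = 2*(11 + L) = 22 + 2*L)
W(2)*(114 + A(12, 1/5)) = (-7/2)*(114 + (22 + 2/5)) = (-7*1/2)*(114 + (22 + 2*(1/5))) = -7*(114 + (22 + 2/5))/2 = -7*(114 + 112/5)/2 = -7/2*682/5 = -2387/5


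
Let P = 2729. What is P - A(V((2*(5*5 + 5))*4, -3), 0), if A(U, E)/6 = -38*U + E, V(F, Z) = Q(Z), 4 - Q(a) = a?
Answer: 4325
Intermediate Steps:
Q(a) = 4 - a
V(F, Z) = 4 - Z
A(U, E) = -228*U + 6*E (A(U, E) = 6*(-38*U + E) = 6*(E - 38*U) = -228*U + 6*E)
P - A(V((2*(5*5 + 5))*4, -3), 0) = 2729 - (-228*(4 - 1*(-3)) + 6*0) = 2729 - (-228*(4 + 3) + 0) = 2729 - (-228*7 + 0) = 2729 - (-1596 + 0) = 2729 - 1*(-1596) = 2729 + 1596 = 4325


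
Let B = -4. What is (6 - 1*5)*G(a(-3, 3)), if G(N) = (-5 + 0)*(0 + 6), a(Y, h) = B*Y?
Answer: -30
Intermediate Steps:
a(Y, h) = -4*Y
G(N) = -30 (G(N) = -5*6 = -30)
(6 - 1*5)*G(a(-3, 3)) = (6 - 1*5)*(-30) = (6 - 5)*(-30) = 1*(-30) = -30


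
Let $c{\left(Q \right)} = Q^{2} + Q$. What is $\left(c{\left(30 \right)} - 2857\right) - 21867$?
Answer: $-23794$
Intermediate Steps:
$c{\left(Q \right)} = Q + Q^{2}$
$\left(c{\left(30 \right)} - 2857\right) - 21867 = \left(30 \left(1 + 30\right) - 2857\right) - 21867 = \left(30 \cdot 31 - 2857\right) - 21867 = \left(930 - 2857\right) - 21867 = -1927 - 21867 = -23794$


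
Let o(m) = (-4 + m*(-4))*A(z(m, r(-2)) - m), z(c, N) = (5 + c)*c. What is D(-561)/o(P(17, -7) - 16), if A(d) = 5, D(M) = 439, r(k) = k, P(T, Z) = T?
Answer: -439/40 ≈ -10.975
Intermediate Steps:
z(c, N) = c*(5 + c)
o(m) = -20 - 20*m (o(m) = (-4 + m*(-4))*5 = (-4 - 4*m)*5 = -20 - 20*m)
D(-561)/o(P(17, -7) - 16) = 439/(-20 - 20*(17 - 16)) = 439/(-20 - 20*1) = 439/(-20 - 20) = 439/(-40) = 439*(-1/40) = -439/40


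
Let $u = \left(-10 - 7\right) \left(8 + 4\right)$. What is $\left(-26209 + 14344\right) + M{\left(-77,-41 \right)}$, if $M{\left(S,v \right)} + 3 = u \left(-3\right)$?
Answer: $-11256$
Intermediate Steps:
$u = -204$ ($u = \left(-17\right) 12 = -204$)
$M{\left(S,v \right)} = 609$ ($M{\left(S,v \right)} = -3 - -612 = -3 + 612 = 609$)
$\left(-26209 + 14344\right) + M{\left(-77,-41 \right)} = \left(-26209 + 14344\right) + 609 = -11865 + 609 = -11256$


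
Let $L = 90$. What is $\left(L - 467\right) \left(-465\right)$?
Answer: $175305$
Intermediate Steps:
$\left(L - 467\right) \left(-465\right) = \left(90 - 467\right) \left(-465\right) = \left(-377\right) \left(-465\right) = 175305$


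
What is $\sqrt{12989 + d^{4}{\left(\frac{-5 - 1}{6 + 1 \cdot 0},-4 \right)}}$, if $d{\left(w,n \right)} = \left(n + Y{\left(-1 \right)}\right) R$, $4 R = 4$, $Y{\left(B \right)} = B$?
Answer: $\sqrt{13614} \approx 116.68$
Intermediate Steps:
$R = 1$ ($R = \frac{1}{4} \cdot 4 = 1$)
$d{\left(w,n \right)} = -1 + n$ ($d{\left(w,n \right)} = \left(n - 1\right) 1 = \left(-1 + n\right) 1 = -1 + n$)
$\sqrt{12989 + d^{4}{\left(\frac{-5 - 1}{6 + 1 \cdot 0},-4 \right)}} = \sqrt{12989 + \left(-1 - 4\right)^{4}} = \sqrt{12989 + \left(-5\right)^{4}} = \sqrt{12989 + 625} = \sqrt{13614}$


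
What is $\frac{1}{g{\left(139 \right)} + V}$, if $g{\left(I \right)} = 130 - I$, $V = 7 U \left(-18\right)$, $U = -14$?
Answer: $\frac{1}{1755} \approx 0.0005698$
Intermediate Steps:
$V = 1764$ ($V = 7 \left(-14\right) \left(-18\right) = \left(-98\right) \left(-18\right) = 1764$)
$\frac{1}{g{\left(139 \right)} + V} = \frac{1}{\left(130 - 139\right) + 1764} = \frac{1}{-9 + 1764} = \frac{1}{1755}$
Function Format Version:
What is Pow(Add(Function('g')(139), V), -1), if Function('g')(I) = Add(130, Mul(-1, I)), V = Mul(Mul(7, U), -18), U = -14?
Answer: Rational(1, 1755) ≈ 0.00056980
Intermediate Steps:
V = 1764 (V = Mul(Mul(7, -14), -18) = Mul(-98, -18) = 1764)
Pow(Add(Function('g')(139), V), -1) = Pow(Add(Add(130, Mul(-1, 139)), 1764), -1) = Pow(Add(Add(130, -139), 1764), -1) = Pow(Add(-9, 1764), -1) = Pow(1755, -1) = Rational(1, 1755)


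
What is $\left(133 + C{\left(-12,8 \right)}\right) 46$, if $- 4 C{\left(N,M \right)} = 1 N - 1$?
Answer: $\frac{12535}{2} \approx 6267.5$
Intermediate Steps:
$C{\left(N,M \right)} = \frac{1}{4} - \frac{N}{4}$ ($C{\left(N,M \right)} = - \frac{1 N - 1}{4} = - \frac{N - 1}{4} = - \frac{-1 + N}{4} = \frac{1}{4} - \frac{N}{4}$)
$\left(133 + C{\left(-12,8 \right)}\right) 46 = \left(133 + \left(\frac{1}{4} - -3\right)\right) 46 = \left(133 + \left(\frac{1}{4} + 3\right)\right) 46 = \left(133 + \frac{13}{4}\right) 46 = \frac{545}{4} \cdot 46 = \frac{12535}{2}$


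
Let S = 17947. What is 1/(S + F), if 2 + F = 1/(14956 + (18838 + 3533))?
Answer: 37327/669833016 ≈ 5.5726e-5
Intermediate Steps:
F = -74653/37327 (F = -2 + 1/(14956 + (18838 + 3533)) = -2 + 1/(14956 + 22371) = -2 + 1/37327 = -74653/37327 ≈ -2.0000)
1/(S + F) = 1/(17947 - 74653/37327) = 1/(669833016/37327) = 37327/669833016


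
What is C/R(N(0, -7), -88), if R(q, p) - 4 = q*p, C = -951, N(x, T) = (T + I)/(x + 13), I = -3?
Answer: -12363/932 ≈ -13.265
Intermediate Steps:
N(x, T) = (-3 + T)/(13 + x) (N(x, T) = (T - 3)/(x + 13) = (-3 + T)/(13 + x))
R(q, p) = 4 + p*q (R(q, p) = 4 + q*p = 4 + p*q)
C/R(N(0, -7), -88) = -951/(4 - 88*(-3 - 7)/(13 + 0)) = -951/(4 - 88*(-10)/13) = -951/(4 - 88*(-10/13)) = -951/(4 + 880/13) = -951/932/13 = -951*13/932 = -12363/932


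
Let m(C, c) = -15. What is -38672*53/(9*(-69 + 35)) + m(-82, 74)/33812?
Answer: 34650805801/5173236 ≈ 6698.1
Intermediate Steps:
-38672*53/(9*(-69 + 35)) + m(-82, 74)/33812 = -38672*53/(9*(-69 + 35)) - 15/33812 = -38672/((9*(1/53))*(-34)) - 15*1/33812 = -38672/((9/53)*(-34)) - 15/33812 = -38672/(-306/53) - 15/33812 = -38672*(-53/306) - 15/33812 = 1024808/153 - 15/33812 = 34650805801/5173236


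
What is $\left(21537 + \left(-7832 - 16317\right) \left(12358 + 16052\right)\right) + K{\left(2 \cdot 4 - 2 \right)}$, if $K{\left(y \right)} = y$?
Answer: $-686051547$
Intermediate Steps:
$\left(21537 + \left(-7832 - 16317\right) \left(12358 + 16052\right)\right) + K{\left(2 \cdot 4 - 2 \right)} = \left(21537 + \left(-7832 - 16317\right) \left(12358 + 16052\right)\right) + \left(2 \cdot 4 - 2\right) = \left(21537 - 686073090\right) + \left(8 - 2\right) = \left(21537 - 686073090\right) + 6 = -686051553 + 6 = -686051547$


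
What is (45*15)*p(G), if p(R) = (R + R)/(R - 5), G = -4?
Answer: 600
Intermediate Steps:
p(R) = 2*R/(-5 + R) (p(R) = (2*R)/(-5 + R) = 2*R/(-5 + R))
(45*15)*p(G) = (45*15)*(2*(-4)/(-5 - 4)) = 675*(2*(-4)/(-9)) = 675*(2*(-4)*(-1/9)) = 675*(8/9) = 600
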